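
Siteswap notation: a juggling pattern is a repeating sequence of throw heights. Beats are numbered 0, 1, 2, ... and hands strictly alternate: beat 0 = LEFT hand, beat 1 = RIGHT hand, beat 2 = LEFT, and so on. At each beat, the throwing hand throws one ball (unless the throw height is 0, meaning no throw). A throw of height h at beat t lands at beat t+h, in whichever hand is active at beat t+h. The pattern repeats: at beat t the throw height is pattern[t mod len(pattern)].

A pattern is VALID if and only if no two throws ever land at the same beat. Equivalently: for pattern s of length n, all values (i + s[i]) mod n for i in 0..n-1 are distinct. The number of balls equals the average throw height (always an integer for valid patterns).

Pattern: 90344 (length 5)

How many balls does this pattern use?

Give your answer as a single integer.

Pattern = [9, 0, 3, 4, 4], length n = 5
  position 0: throw height = 9, running sum = 9
  position 1: throw height = 0, running sum = 9
  position 2: throw height = 3, running sum = 12
  position 3: throw height = 4, running sum = 16
  position 4: throw height = 4, running sum = 20
Total sum = 20; balls = sum / n = 20 / 5 = 4

Answer: 4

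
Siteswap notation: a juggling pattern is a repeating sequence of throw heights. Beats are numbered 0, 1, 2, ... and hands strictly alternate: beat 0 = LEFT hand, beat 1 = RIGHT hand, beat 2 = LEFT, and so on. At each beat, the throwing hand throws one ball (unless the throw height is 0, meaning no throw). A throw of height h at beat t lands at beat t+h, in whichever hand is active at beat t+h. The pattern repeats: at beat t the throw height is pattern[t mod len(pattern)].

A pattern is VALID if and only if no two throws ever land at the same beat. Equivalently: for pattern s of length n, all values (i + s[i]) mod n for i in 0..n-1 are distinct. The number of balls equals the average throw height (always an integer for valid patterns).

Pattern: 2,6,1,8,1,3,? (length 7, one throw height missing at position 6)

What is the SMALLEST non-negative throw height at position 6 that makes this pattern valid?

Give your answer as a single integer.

Answer: 0

Derivation:
i=0: (0 + 2) mod 7 = 2
i=1: (1 + 6) mod 7 = 0
i=2: (2 + 1) mod 7 = 3
i=3: (3 + 8) mod 7 = 4
i=4: (4 + 1) mod 7 = 5
i=5: (5 + 3) mod 7 = 1
i=6: s[i]=? (unknown)
Known residues: [0, 1, 2, 3, 4, 5]; need a permutation of 0..6, so missing residue r = 6
Need (6 + s) mod 7 = 6; smallest s = (6 - 6) mod 7 = 0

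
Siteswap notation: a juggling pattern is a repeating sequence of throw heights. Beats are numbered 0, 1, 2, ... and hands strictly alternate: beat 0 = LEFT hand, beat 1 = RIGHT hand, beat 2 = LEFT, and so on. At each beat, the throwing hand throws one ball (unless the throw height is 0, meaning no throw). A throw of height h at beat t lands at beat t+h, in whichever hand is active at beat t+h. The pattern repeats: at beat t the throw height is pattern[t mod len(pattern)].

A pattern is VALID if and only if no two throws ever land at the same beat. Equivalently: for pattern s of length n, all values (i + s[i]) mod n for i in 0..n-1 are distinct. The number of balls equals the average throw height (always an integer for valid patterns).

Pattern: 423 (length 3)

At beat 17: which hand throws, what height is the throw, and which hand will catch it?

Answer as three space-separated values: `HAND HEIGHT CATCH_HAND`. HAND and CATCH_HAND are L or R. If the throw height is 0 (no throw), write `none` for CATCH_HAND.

Beat 17: 17 mod 2 = 1, so hand = R
Throw height = pattern[17 mod 3] = pattern[2] = 3
Lands at beat 17+3=20, 20 mod 2 = 0, so catch hand = L

Answer: R 3 L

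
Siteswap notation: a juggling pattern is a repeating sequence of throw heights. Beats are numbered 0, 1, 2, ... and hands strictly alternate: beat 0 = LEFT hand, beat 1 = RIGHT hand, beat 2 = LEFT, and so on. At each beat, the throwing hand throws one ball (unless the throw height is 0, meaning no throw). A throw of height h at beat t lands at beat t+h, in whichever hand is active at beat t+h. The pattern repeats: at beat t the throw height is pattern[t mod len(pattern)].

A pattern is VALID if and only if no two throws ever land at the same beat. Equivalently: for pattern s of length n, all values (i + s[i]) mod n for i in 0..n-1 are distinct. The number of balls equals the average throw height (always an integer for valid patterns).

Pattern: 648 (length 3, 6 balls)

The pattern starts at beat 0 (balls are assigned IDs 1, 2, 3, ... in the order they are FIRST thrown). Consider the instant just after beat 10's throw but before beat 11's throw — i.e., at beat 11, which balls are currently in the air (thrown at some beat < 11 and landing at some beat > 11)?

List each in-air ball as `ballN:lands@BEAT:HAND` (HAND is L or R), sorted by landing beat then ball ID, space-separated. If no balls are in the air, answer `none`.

Answer: ball1:lands@12:L ball2:lands@13:R ball3:lands@14:L ball4:lands@15:R ball5:lands@16:L

Derivation:
Beat 0 (L): throw ball1 h=6 -> lands@6:L; in-air after throw: [b1@6:L]
Beat 1 (R): throw ball2 h=4 -> lands@5:R; in-air after throw: [b2@5:R b1@6:L]
Beat 2 (L): throw ball3 h=8 -> lands@10:L; in-air after throw: [b2@5:R b1@6:L b3@10:L]
Beat 3 (R): throw ball4 h=6 -> lands@9:R; in-air after throw: [b2@5:R b1@6:L b4@9:R b3@10:L]
Beat 4 (L): throw ball5 h=4 -> lands@8:L; in-air after throw: [b2@5:R b1@6:L b5@8:L b4@9:R b3@10:L]
Beat 5 (R): throw ball2 h=8 -> lands@13:R; in-air after throw: [b1@6:L b5@8:L b4@9:R b3@10:L b2@13:R]
Beat 6 (L): throw ball1 h=6 -> lands@12:L; in-air after throw: [b5@8:L b4@9:R b3@10:L b1@12:L b2@13:R]
Beat 7 (R): throw ball6 h=4 -> lands@11:R; in-air after throw: [b5@8:L b4@9:R b3@10:L b6@11:R b1@12:L b2@13:R]
Beat 8 (L): throw ball5 h=8 -> lands@16:L; in-air after throw: [b4@9:R b3@10:L b6@11:R b1@12:L b2@13:R b5@16:L]
Beat 9 (R): throw ball4 h=6 -> lands@15:R; in-air after throw: [b3@10:L b6@11:R b1@12:L b2@13:R b4@15:R b5@16:L]
Beat 10 (L): throw ball3 h=4 -> lands@14:L; in-air after throw: [b6@11:R b1@12:L b2@13:R b3@14:L b4@15:R b5@16:L]
Beat 11 (R): throw ball6 h=8 -> lands@19:R; in-air after throw: [b1@12:L b2@13:R b3@14:L b4@15:R b5@16:L b6@19:R]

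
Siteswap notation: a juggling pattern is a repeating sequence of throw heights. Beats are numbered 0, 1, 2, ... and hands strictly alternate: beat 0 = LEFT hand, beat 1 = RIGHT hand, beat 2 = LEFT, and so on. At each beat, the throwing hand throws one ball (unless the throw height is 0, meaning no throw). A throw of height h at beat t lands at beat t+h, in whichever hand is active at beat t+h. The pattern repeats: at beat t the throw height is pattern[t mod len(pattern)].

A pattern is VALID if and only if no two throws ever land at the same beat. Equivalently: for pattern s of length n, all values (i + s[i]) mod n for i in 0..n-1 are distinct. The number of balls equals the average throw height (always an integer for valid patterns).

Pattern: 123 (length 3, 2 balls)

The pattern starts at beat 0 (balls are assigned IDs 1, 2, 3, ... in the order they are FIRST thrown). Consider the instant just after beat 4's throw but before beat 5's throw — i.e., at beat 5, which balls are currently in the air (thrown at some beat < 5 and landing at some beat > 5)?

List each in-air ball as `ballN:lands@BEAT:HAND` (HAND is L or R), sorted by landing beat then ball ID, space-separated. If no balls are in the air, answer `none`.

Beat 0 (L): throw ball1 h=1 -> lands@1:R; in-air after throw: [b1@1:R]
Beat 1 (R): throw ball1 h=2 -> lands@3:R; in-air after throw: [b1@3:R]
Beat 2 (L): throw ball2 h=3 -> lands@5:R; in-air after throw: [b1@3:R b2@5:R]
Beat 3 (R): throw ball1 h=1 -> lands@4:L; in-air after throw: [b1@4:L b2@5:R]
Beat 4 (L): throw ball1 h=2 -> lands@6:L; in-air after throw: [b2@5:R b1@6:L]
Beat 5 (R): throw ball2 h=3 -> lands@8:L; in-air after throw: [b1@6:L b2@8:L]

Answer: ball1:lands@6:L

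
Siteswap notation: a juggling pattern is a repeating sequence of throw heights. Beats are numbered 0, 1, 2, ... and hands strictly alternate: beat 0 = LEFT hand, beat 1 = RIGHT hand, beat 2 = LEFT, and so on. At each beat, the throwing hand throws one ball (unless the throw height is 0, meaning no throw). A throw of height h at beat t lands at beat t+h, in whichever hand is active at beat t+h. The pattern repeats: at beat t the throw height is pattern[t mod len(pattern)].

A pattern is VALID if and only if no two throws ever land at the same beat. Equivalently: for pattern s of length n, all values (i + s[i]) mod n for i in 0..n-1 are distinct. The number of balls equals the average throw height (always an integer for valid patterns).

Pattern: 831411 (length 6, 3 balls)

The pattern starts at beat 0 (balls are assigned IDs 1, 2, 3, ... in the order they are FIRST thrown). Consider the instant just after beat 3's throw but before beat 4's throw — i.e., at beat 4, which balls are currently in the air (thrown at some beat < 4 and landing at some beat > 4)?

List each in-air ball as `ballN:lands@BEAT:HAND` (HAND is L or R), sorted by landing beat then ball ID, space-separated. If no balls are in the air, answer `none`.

Answer: ball3:lands@7:R ball1:lands@8:L

Derivation:
Beat 0 (L): throw ball1 h=8 -> lands@8:L; in-air after throw: [b1@8:L]
Beat 1 (R): throw ball2 h=3 -> lands@4:L; in-air after throw: [b2@4:L b1@8:L]
Beat 2 (L): throw ball3 h=1 -> lands@3:R; in-air after throw: [b3@3:R b2@4:L b1@8:L]
Beat 3 (R): throw ball3 h=4 -> lands@7:R; in-air after throw: [b2@4:L b3@7:R b1@8:L]
Beat 4 (L): throw ball2 h=1 -> lands@5:R; in-air after throw: [b2@5:R b3@7:R b1@8:L]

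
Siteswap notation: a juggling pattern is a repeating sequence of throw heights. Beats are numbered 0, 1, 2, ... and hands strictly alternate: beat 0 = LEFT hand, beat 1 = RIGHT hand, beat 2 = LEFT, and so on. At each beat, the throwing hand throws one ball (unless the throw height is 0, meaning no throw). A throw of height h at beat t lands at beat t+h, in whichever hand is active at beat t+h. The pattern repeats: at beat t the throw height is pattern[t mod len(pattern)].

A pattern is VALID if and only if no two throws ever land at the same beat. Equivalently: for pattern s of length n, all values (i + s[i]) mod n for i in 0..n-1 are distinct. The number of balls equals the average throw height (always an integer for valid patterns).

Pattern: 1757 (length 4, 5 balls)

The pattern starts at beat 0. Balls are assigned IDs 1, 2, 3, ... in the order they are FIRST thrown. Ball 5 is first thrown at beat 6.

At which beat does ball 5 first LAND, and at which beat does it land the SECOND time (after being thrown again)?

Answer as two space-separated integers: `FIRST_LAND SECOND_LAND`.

Answer: 11 18

Derivation:
Beat 0 (L): throw ball1 h=1 -> lands@1:R; in-air after throw: [b1@1:R]
Beat 1 (R): throw ball1 h=7 -> lands@8:L; in-air after throw: [b1@8:L]
Beat 2 (L): throw ball2 h=5 -> lands@7:R; in-air after throw: [b2@7:R b1@8:L]
Beat 3 (R): throw ball3 h=7 -> lands@10:L; in-air after throw: [b2@7:R b1@8:L b3@10:L]
Beat 4 (L): throw ball4 h=1 -> lands@5:R; in-air after throw: [b4@5:R b2@7:R b1@8:L b3@10:L]
Beat 5 (R): throw ball4 h=7 -> lands@12:L; in-air after throw: [b2@7:R b1@8:L b3@10:L b4@12:L]
Beat 6 (L): throw ball5 h=5 -> lands@11:R; in-air after throw: [b2@7:R b1@8:L b3@10:L b5@11:R b4@12:L]
Beat 7 (R): throw ball2 h=7 -> lands@14:L; in-air after throw: [b1@8:L b3@10:L b5@11:R b4@12:L b2@14:L]
Beat 8 (L): throw ball1 h=1 -> lands@9:R; in-air after throw: [b1@9:R b3@10:L b5@11:R b4@12:L b2@14:L]
Beat 9 (R): throw ball1 h=7 -> lands@16:L; in-air after throw: [b3@10:L b5@11:R b4@12:L b2@14:L b1@16:L]
Beat 10 (L): throw ball3 h=5 -> lands@15:R; in-air after throw: [b5@11:R b4@12:L b2@14:L b3@15:R b1@16:L]
Beat 11 (R): throw ball5 h=7 -> lands@18:L; in-air after throw: [b4@12:L b2@14:L b3@15:R b1@16:L b5@18:L]
Beat 12 (L): throw ball4 h=1 -> lands@13:R; in-air after throw: [b4@13:R b2@14:L b3@15:R b1@16:L b5@18:L]
Beat 13 (R): throw ball4 h=7 -> lands@20:L; in-air after throw: [b2@14:L b3@15:R b1@16:L b5@18:L b4@20:L]
Beat 14 (L): throw ball2 h=5 -> lands@19:R; in-air after throw: [b3@15:R b1@16:L b5@18:L b2@19:R b4@20:L]
Beat 15 (R): throw ball3 h=7 -> lands@22:L; in-air after throw: [b1@16:L b5@18:L b2@19:R b4@20:L b3@22:L]
Ball 5: thrown@6 h=5 -> first land @11; rethrown@11 h=7 -> second land @18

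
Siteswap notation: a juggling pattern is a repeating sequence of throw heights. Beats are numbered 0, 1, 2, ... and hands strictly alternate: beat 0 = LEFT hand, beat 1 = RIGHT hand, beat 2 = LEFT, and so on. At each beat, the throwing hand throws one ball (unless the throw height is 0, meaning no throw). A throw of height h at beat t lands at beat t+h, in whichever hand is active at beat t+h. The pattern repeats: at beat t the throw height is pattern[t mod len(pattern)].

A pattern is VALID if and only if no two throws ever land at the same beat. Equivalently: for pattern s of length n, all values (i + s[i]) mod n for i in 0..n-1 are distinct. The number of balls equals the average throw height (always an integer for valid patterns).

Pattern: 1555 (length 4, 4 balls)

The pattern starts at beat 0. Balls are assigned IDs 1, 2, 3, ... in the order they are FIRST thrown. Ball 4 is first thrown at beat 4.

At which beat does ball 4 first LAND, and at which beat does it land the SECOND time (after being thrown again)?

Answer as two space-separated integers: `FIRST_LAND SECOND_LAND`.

Answer: 5 10

Derivation:
Beat 0 (L): throw ball1 h=1 -> lands@1:R; in-air after throw: [b1@1:R]
Beat 1 (R): throw ball1 h=5 -> lands@6:L; in-air after throw: [b1@6:L]
Beat 2 (L): throw ball2 h=5 -> lands@7:R; in-air after throw: [b1@6:L b2@7:R]
Beat 3 (R): throw ball3 h=5 -> lands@8:L; in-air after throw: [b1@6:L b2@7:R b3@8:L]
Beat 4 (L): throw ball4 h=1 -> lands@5:R; in-air after throw: [b4@5:R b1@6:L b2@7:R b3@8:L]
Beat 5 (R): throw ball4 h=5 -> lands@10:L; in-air after throw: [b1@6:L b2@7:R b3@8:L b4@10:L]
Beat 6 (L): throw ball1 h=5 -> lands@11:R; in-air after throw: [b2@7:R b3@8:L b4@10:L b1@11:R]
Beat 7 (R): throw ball2 h=5 -> lands@12:L; in-air after throw: [b3@8:L b4@10:L b1@11:R b2@12:L]
Beat 8 (L): throw ball3 h=1 -> lands@9:R; in-air after throw: [b3@9:R b4@10:L b1@11:R b2@12:L]
Beat 9 (R): throw ball3 h=5 -> lands@14:L; in-air after throw: [b4@10:L b1@11:R b2@12:L b3@14:L]
Beat 10 (L): throw ball4 h=5 -> lands@15:R; in-air after throw: [b1@11:R b2@12:L b3@14:L b4@15:R]
Ball 4: thrown@4 h=1 -> first land @5; rethrown@5 h=5 -> second land @10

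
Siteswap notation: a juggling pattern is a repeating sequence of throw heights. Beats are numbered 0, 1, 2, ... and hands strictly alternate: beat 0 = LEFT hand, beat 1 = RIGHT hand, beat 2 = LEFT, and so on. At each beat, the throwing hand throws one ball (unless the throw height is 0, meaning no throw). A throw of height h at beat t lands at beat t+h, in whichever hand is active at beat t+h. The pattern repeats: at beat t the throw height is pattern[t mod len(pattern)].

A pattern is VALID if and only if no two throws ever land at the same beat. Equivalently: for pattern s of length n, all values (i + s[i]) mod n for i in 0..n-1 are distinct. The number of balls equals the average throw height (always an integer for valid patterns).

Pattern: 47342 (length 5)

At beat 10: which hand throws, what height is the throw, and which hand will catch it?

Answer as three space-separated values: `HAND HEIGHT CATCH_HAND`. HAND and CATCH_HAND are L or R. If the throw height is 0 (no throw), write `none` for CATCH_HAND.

Beat 10: 10 mod 2 = 0, so hand = L
Throw height = pattern[10 mod 5] = pattern[0] = 4
Lands at beat 10+4=14, 14 mod 2 = 0, so catch hand = L

Answer: L 4 L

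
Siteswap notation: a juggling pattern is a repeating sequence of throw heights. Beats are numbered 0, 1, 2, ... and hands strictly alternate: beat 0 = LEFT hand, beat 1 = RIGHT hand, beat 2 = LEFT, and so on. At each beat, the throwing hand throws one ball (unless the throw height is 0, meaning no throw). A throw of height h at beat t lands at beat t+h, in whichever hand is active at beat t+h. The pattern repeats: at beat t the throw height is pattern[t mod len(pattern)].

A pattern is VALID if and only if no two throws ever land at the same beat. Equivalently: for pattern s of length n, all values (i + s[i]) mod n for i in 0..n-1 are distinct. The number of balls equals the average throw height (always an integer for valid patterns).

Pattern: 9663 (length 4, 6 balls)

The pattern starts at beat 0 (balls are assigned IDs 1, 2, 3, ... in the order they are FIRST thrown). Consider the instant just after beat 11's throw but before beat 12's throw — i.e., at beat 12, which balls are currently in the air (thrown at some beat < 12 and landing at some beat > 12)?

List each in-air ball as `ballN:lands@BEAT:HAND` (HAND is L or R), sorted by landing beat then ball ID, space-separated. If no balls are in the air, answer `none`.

Answer: ball5:lands@13:R ball6:lands@14:L ball1:lands@15:R ball2:lands@16:L ball3:lands@17:R

Derivation:
Beat 0 (L): throw ball1 h=9 -> lands@9:R; in-air after throw: [b1@9:R]
Beat 1 (R): throw ball2 h=6 -> lands@7:R; in-air after throw: [b2@7:R b1@9:R]
Beat 2 (L): throw ball3 h=6 -> lands@8:L; in-air after throw: [b2@7:R b3@8:L b1@9:R]
Beat 3 (R): throw ball4 h=3 -> lands@6:L; in-air after throw: [b4@6:L b2@7:R b3@8:L b1@9:R]
Beat 4 (L): throw ball5 h=9 -> lands@13:R; in-air after throw: [b4@6:L b2@7:R b3@8:L b1@9:R b5@13:R]
Beat 5 (R): throw ball6 h=6 -> lands@11:R; in-air after throw: [b4@6:L b2@7:R b3@8:L b1@9:R b6@11:R b5@13:R]
Beat 6 (L): throw ball4 h=6 -> lands@12:L; in-air after throw: [b2@7:R b3@8:L b1@9:R b6@11:R b4@12:L b5@13:R]
Beat 7 (R): throw ball2 h=3 -> lands@10:L; in-air after throw: [b3@8:L b1@9:R b2@10:L b6@11:R b4@12:L b5@13:R]
Beat 8 (L): throw ball3 h=9 -> lands@17:R; in-air after throw: [b1@9:R b2@10:L b6@11:R b4@12:L b5@13:R b3@17:R]
Beat 9 (R): throw ball1 h=6 -> lands@15:R; in-air after throw: [b2@10:L b6@11:R b4@12:L b5@13:R b1@15:R b3@17:R]
Beat 10 (L): throw ball2 h=6 -> lands@16:L; in-air after throw: [b6@11:R b4@12:L b5@13:R b1@15:R b2@16:L b3@17:R]
Beat 11 (R): throw ball6 h=3 -> lands@14:L; in-air after throw: [b4@12:L b5@13:R b6@14:L b1@15:R b2@16:L b3@17:R]
Beat 12 (L): throw ball4 h=9 -> lands@21:R; in-air after throw: [b5@13:R b6@14:L b1@15:R b2@16:L b3@17:R b4@21:R]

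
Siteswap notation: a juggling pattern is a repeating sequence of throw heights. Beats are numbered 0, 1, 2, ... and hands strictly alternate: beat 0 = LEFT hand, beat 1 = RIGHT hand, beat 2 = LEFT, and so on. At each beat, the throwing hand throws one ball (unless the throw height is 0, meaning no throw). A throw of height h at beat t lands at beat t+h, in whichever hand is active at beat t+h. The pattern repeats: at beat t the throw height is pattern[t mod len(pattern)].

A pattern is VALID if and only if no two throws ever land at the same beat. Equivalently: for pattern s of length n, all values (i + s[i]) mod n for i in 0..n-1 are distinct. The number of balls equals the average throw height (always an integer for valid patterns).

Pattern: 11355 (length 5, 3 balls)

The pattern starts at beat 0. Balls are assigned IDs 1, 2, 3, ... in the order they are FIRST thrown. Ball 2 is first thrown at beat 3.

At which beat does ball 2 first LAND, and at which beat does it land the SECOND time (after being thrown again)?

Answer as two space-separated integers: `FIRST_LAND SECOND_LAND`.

Answer: 8 13

Derivation:
Beat 0 (L): throw ball1 h=1 -> lands@1:R; in-air after throw: [b1@1:R]
Beat 1 (R): throw ball1 h=1 -> lands@2:L; in-air after throw: [b1@2:L]
Beat 2 (L): throw ball1 h=3 -> lands@5:R; in-air after throw: [b1@5:R]
Beat 3 (R): throw ball2 h=5 -> lands@8:L; in-air after throw: [b1@5:R b2@8:L]
Beat 4 (L): throw ball3 h=5 -> lands@9:R; in-air after throw: [b1@5:R b2@8:L b3@9:R]
Beat 5 (R): throw ball1 h=1 -> lands@6:L; in-air after throw: [b1@6:L b2@8:L b3@9:R]
Beat 6 (L): throw ball1 h=1 -> lands@7:R; in-air after throw: [b1@7:R b2@8:L b3@9:R]
Beat 7 (R): throw ball1 h=3 -> lands@10:L; in-air after throw: [b2@8:L b3@9:R b1@10:L]
Beat 8 (L): throw ball2 h=5 -> lands@13:R; in-air after throw: [b3@9:R b1@10:L b2@13:R]
Beat 9 (R): throw ball3 h=5 -> lands@14:L; in-air after throw: [b1@10:L b2@13:R b3@14:L]
Beat 10 (L): throw ball1 h=1 -> lands@11:R; in-air after throw: [b1@11:R b2@13:R b3@14:L]
Beat 11 (R): throw ball1 h=1 -> lands@12:L; in-air after throw: [b1@12:L b2@13:R b3@14:L]
Beat 12 (L): throw ball1 h=3 -> lands@15:R; in-air after throw: [b2@13:R b3@14:L b1@15:R]
Ball 2: thrown@3 h=5 -> first land @8; rethrown@8 h=5 -> second land @13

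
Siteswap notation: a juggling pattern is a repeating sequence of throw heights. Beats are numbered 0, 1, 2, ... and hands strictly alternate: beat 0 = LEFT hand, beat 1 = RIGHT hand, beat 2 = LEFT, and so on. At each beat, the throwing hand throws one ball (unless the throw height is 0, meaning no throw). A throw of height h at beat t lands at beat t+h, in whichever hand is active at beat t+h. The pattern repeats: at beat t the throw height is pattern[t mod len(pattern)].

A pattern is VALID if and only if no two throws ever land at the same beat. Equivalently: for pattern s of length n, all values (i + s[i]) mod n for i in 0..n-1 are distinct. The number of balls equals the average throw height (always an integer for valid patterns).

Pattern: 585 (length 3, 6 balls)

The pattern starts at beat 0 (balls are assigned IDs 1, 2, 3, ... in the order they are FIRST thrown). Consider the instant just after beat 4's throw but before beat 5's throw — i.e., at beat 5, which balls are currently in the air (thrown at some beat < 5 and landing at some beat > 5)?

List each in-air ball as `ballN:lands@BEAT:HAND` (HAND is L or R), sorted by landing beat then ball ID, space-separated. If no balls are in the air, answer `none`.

Beat 0 (L): throw ball1 h=5 -> lands@5:R; in-air after throw: [b1@5:R]
Beat 1 (R): throw ball2 h=8 -> lands@9:R; in-air after throw: [b1@5:R b2@9:R]
Beat 2 (L): throw ball3 h=5 -> lands@7:R; in-air after throw: [b1@5:R b3@7:R b2@9:R]
Beat 3 (R): throw ball4 h=5 -> lands@8:L; in-air after throw: [b1@5:R b3@7:R b4@8:L b2@9:R]
Beat 4 (L): throw ball5 h=8 -> lands@12:L; in-air after throw: [b1@5:R b3@7:R b4@8:L b2@9:R b5@12:L]
Beat 5 (R): throw ball1 h=5 -> lands@10:L; in-air after throw: [b3@7:R b4@8:L b2@9:R b1@10:L b5@12:L]

Answer: ball3:lands@7:R ball4:lands@8:L ball2:lands@9:R ball5:lands@12:L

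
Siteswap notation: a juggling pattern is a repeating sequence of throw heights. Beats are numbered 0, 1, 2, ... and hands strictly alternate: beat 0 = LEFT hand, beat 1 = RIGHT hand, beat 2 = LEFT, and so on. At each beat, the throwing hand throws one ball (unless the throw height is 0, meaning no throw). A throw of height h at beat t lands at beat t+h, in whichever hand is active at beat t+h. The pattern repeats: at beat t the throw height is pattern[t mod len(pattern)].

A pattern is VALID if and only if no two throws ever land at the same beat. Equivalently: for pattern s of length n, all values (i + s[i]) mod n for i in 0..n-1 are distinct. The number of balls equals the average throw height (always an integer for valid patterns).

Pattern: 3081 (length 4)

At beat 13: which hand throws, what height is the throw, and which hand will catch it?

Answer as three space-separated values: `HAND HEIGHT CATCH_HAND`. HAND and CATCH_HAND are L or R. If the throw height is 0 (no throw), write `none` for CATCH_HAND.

Answer: R 0 none

Derivation:
Beat 13: 13 mod 2 = 1, so hand = R
Throw height = pattern[13 mod 4] = pattern[1] = 0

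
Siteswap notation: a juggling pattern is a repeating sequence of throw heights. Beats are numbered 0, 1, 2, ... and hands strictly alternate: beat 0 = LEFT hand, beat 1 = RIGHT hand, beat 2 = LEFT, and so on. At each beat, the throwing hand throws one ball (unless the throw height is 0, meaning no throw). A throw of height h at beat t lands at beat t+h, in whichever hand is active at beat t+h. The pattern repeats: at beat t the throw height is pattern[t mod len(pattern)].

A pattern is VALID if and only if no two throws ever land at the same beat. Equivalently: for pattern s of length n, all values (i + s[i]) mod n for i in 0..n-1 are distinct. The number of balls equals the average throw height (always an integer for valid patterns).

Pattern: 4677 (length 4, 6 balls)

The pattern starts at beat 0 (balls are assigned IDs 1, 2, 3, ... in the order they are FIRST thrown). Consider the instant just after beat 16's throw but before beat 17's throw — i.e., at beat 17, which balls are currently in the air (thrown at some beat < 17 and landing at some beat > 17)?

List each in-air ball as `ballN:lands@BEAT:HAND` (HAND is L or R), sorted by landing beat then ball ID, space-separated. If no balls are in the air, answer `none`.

Answer: ball5:lands@18:L ball6:lands@19:R ball1:lands@20:L ball2:lands@21:R ball3:lands@22:L

Derivation:
Beat 0 (L): throw ball1 h=4 -> lands@4:L; in-air after throw: [b1@4:L]
Beat 1 (R): throw ball2 h=6 -> lands@7:R; in-air after throw: [b1@4:L b2@7:R]
Beat 2 (L): throw ball3 h=7 -> lands@9:R; in-air after throw: [b1@4:L b2@7:R b3@9:R]
Beat 3 (R): throw ball4 h=7 -> lands@10:L; in-air after throw: [b1@4:L b2@7:R b3@9:R b4@10:L]
Beat 4 (L): throw ball1 h=4 -> lands@8:L; in-air after throw: [b2@7:R b1@8:L b3@9:R b4@10:L]
Beat 5 (R): throw ball5 h=6 -> lands@11:R; in-air after throw: [b2@7:R b1@8:L b3@9:R b4@10:L b5@11:R]
Beat 6 (L): throw ball6 h=7 -> lands@13:R; in-air after throw: [b2@7:R b1@8:L b3@9:R b4@10:L b5@11:R b6@13:R]
Beat 7 (R): throw ball2 h=7 -> lands@14:L; in-air after throw: [b1@8:L b3@9:R b4@10:L b5@11:R b6@13:R b2@14:L]
Beat 8 (L): throw ball1 h=4 -> lands@12:L; in-air after throw: [b3@9:R b4@10:L b5@11:R b1@12:L b6@13:R b2@14:L]
Beat 9 (R): throw ball3 h=6 -> lands@15:R; in-air after throw: [b4@10:L b5@11:R b1@12:L b6@13:R b2@14:L b3@15:R]
Beat 10 (L): throw ball4 h=7 -> lands@17:R; in-air after throw: [b5@11:R b1@12:L b6@13:R b2@14:L b3@15:R b4@17:R]
Beat 11 (R): throw ball5 h=7 -> lands@18:L; in-air after throw: [b1@12:L b6@13:R b2@14:L b3@15:R b4@17:R b5@18:L]
Beat 12 (L): throw ball1 h=4 -> lands@16:L; in-air after throw: [b6@13:R b2@14:L b3@15:R b1@16:L b4@17:R b5@18:L]
Beat 13 (R): throw ball6 h=6 -> lands@19:R; in-air after throw: [b2@14:L b3@15:R b1@16:L b4@17:R b5@18:L b6@19:R]
Beat 14 (L): throw ball2 h=7 -> lands@21:R; in-air after throw: [b3@15:R b1@16:L b4@17:R b5@18:L b6@19:R b2@21:R]
Beat 15 (R): throw ball3 h=7 -> lands@22:L; in-air after throw: [b1@16:L b4@17:R b5@18:L b6@19:R b2@21:R b3@22:L]
Beat 16 (L): throw ball1 h=4 -> lands@20:L; in-air after throw: [b4@17:R b5@18:L b6@19:R b1@20:L b2@21:R b3@22:L]
Beat 17 (R): throw ball4 h=6 -> lands@23:R; in-air after throw: [b5@18:L b6@19:R b1@20:L b2@21:R b3@22:L b4@23:R]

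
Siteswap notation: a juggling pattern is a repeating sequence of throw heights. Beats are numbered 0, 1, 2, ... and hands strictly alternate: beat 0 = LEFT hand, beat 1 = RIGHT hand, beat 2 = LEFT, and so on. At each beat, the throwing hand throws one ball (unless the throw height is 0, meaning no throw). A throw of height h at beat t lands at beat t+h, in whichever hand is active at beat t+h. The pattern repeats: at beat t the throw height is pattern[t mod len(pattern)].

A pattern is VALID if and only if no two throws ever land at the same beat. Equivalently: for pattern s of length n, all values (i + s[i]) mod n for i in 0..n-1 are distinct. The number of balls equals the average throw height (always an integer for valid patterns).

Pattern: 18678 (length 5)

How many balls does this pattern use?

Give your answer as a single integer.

Answer: 6

Derivation:
Pattern = [1, 8, 6, 7, 8], length n = 5
  position 0: throw height = 1, running sum = 1
  position 1: throw height = 8, running sum = 9
  position 2: throw height = 6, running sum = 15
  position 3: throw height = 7, running sum = 22
  position 4: throw height = 8, running sum = 30
Total sum = 30; balls = sum / n = 30 / 5 = 6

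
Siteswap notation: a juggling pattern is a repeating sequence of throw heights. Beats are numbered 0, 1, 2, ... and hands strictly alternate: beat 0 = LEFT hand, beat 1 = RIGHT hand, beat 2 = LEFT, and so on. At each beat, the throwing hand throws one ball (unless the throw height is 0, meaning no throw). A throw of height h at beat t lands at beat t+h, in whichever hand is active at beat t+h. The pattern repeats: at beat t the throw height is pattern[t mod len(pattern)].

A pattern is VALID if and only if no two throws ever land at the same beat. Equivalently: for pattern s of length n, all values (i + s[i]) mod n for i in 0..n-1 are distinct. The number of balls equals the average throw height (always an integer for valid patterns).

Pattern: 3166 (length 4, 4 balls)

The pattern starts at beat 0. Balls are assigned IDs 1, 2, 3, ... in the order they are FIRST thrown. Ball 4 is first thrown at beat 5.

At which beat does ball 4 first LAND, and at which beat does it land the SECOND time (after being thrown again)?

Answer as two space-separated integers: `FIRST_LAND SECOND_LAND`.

Beat 0 (L): throw ball1 h=3 -> lands@3:R; in-air after throw: [b1@3:R]
Beat 1 (R): throw ball2 h=1 -> lands@2:L; in-air after throw: [b2@2:L b1@3:R]
Beat 2 (L): throw ball2 h=6 -> lands@8:L; in-air after throw: [b1@3:R b2@8:L]
Beat 3 (R): throw ball1 h=6 -> lands@9:R; in-air after throw: [b2@8:L b1@9:R]
Beat 4 (L): throw ball3 h=3 -> lands@7:R; in-air after throw: [b3@7:R b2@8:L b1@9:R]
Beat 5 (R): throw ball4 h=1 -> lands@6:L; in-air after throw: [b4@6:L b3@7:R b2@8:L b1@9:R]
Beat 6 (L): throw ball4 h=6 -> lands@12:L; in-air after throw: [b3@7:R b2@8:L b1@9:R b4@12:L]
Beat 7 (R): throw ball3 h=6 -> lands@13:R; in-air after throw: [b2@8:L b1@9:R b4@12:L b3@13:R]
Beat 8 (L): throw ball2 h=3 -> lands@11:R; in-air after throw: [b1@9:R b2@11:R b4@12:L b3@13:R]
Beat 9 (R): throw ball1 h=1 -> lands@10:L; in-air after throw: [b1@10:L b2@11:R b4@12:L b3@13:R]
Beat 10 (L): throw ball1 h=6 -> lands@16:L; in-air after throw: [b2@11:R b4@12:L b3@13:R b1@16:L]
Beat 11 (R): throw ball2 h=6 -> lands@17:R; in-air after throw: [b4@12:L b3@13:R b1@16:L b2@17:R]
Beat 12 (L): throw ball4 h=3 -> lands@15:R; in-air after throw: [b3@13:R b4@15:R b1@16:L b2@17:R]
Ball 4: thrown@5 h=1 -> first land @6; rethrown@6 h=6 -> second land @12

Answer: 6 12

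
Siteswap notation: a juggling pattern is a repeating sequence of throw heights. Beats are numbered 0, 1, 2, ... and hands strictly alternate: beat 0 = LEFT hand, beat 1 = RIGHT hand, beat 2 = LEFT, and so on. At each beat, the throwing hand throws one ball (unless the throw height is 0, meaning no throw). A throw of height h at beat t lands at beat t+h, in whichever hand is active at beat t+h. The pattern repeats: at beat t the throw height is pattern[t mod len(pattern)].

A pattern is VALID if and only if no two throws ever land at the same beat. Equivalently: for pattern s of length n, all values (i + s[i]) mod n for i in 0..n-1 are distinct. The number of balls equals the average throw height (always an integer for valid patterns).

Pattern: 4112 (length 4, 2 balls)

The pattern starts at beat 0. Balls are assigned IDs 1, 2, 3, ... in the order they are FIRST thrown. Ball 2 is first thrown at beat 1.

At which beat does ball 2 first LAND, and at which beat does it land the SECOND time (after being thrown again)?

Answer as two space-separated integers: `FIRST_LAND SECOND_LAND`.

Beat 0 (L): throw ball1 h=4 -> lands@4:L; in-air after throw: [b1@4:L]
Beat 1 (R): throw ball2 h=1 -> lands@2:L; in-air after throw: [b2@2:L b1@4:L]
Beat 2 (L): throw ball2 h=1 -> lands@3:R; in-air after throw: [b2@3:R b1@4:L]
Beat 3 (R): throw ball2 h=2 -> lands@5:R; in-air after throw: [b1@4:L b2@5:R]
Ball 2: thrown@1 h=1 -> first land @2; rethrown@2 h=1 -> second land @3

Answer: 2 3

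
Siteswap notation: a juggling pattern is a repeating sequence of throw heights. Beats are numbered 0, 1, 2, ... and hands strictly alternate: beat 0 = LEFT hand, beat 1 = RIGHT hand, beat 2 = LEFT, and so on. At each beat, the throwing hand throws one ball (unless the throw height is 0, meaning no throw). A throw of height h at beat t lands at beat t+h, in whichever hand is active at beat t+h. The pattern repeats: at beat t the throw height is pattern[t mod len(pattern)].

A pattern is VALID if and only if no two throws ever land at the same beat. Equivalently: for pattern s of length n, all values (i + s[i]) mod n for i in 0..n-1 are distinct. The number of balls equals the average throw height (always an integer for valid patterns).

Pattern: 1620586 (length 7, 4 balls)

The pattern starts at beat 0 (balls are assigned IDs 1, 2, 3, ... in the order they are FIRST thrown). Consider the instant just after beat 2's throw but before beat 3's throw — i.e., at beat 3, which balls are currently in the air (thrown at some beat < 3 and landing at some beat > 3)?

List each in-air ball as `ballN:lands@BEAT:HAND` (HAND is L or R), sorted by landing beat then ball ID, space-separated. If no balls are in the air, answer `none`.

Answer: ball2:lands@4:L ball1:lands@7:R

Derivation:
Beat 0 (L): throw ball1 h=1 -> lands@1:R; in-air after throw: [b1@1:R]
Beat 1 (R): throw ball1 h=6 -> lands@7:R; in-air after throw: [b1@7:R]
Beat 2 (L): throw ball2 h=2 -> lands@4:L; in-air after throw: [b2@4:L b1@7:R]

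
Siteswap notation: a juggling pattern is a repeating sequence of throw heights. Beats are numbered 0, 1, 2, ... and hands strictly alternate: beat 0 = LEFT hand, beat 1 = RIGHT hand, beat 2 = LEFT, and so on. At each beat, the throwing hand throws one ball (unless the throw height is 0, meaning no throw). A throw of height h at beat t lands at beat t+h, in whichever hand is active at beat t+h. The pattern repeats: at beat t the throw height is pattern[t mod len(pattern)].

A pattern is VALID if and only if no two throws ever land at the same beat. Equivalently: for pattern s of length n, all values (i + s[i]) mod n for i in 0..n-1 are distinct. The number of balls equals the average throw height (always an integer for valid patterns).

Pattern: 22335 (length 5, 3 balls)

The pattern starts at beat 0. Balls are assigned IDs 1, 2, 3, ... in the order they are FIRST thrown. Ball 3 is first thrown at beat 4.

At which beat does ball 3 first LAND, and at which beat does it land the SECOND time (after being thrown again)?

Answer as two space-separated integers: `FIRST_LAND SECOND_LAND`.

Answer: 9 14

Derivation:
Beat 0 (L): throw ball1 h=2 -> lands@2:L; in-air after throw: [b1@2:L]
Beat 1 (R): throw ball2 h=2 -> lands@3:R; in-air after throw: [b1@2:L b2@3:R]
Beat 2 (L): throw ball1 h=3 -> lands@5:R; in-air after throw: [b2@3:R b1@5:R]
Beat 3 (R): throw ball2 h=3 -> lands@6:L; in-air after throw: [b1@5:R b2@6:L]
Beat 4 (L): throw ball3 h=5 -> lands@9:R; in-air after throw: [b1@5:R b2@6:L b3@9:R]
Beat 5 (R): throw ball1 h=2 -> lands@7:R; in-air after throw: [b2@6:L b1@7:R b3@9:R]
Beat 6 (L): throw ball2 h=2 -> lands@8:L; in-air after throw: [b1@7:R b2@8:L b3@9:R]
Beat 7 (R): throw ball1 h=3 -> lands@10:L; in-air after throw: [b2@8:L b3@9:R b1@10:L]
Beat 8 (L): throw ball2 h=3 -> lands@11:R; in-air after throw: [b3@9:R b1@10:L b2@11:R]
Beat 9 (R): throw ball3 h=5 -> lands@14:L; in-air after throw: [b1@10:L b2@11:R b3@14:L]
Beat 10 (L): throw ball1 h=2 -> lands@12:L; in-air after throw: [b2@11:R b1@12:L b3@14:L]
Beat 11 (R): throw ball2 h=2 -> lands@13:R; in-air after throw: [b1@12:L b2@13:R b3@14:L]
Beat 12 (L): throw ball1 h=3 -> lands@15:R; in-air after throw: [b2@13:R b3@14:L b1@15:R]
Beat 13 (R): throw ball2 h=3 -> lands@16:L; in-air after throw: [b3@14:L b1@15:R b2@16:L]
Ball 3: thrown@4 h=5 -> first land @9; rethrown@9 h=5 -> second land @14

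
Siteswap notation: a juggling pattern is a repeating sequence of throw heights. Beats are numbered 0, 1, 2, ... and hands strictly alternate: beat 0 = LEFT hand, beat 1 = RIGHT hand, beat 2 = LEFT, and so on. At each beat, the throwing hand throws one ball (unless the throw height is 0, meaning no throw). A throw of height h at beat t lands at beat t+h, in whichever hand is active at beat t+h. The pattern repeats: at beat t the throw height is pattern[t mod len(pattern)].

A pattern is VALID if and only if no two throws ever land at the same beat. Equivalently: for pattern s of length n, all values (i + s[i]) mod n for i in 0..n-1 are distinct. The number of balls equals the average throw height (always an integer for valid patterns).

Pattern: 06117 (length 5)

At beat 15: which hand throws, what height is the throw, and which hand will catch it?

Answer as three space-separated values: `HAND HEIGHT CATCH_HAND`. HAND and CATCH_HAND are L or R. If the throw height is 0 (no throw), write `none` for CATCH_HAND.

Answer: R 0 none

Derivation:
Beat 15: 15 mod 2 = 1, so hand = R
Throw height = pattern[15 mod 5] = pattern[0] = 0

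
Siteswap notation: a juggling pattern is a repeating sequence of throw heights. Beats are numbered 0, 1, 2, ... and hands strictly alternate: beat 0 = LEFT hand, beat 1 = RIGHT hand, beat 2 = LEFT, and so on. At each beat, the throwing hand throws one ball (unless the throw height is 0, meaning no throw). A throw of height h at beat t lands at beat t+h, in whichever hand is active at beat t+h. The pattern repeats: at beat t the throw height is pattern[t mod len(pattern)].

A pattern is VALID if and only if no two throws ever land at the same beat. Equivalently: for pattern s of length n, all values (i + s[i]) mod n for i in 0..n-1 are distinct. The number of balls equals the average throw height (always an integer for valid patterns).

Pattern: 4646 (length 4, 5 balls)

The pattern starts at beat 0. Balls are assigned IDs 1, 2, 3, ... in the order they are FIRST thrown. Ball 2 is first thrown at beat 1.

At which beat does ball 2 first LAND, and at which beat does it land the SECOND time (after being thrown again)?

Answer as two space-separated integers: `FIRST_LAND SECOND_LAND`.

Beat 0 (L): throw ball1 h=4 -> lands@4:L; in-air after throw: [b1@4:L]
Beat 1 (R): throw ball2 h=6 -> lands@7:R; in-air after throw: [b1@4:L b2@7:R]
Beat 2 (L): throw ball3 h=4 -> lands@6:L; in-air after throw: [b1@4:L b3@6:L b2@7:R]
Beat 3 (R): throw ball4 h=6 -> lands@9:R; in-air after throw: [b1@4:L b3@6:L b2@7:R b4@9:R]
Beat 4 (L): throw ball1 h=4 -> lands@8:L; in-air after throw: [b3@6:L b2@7:R b1@8:L b4@9:R]
Beat 5 (R): throw ball5 h=6 -> lands@11:R; in-air after throw: [b3@6:L b2@7:R b1@8:L b4@9:R b5@11:R]
Beat 6 (L): throw ball3 h=4 -> lands@10:L; in-air after throw: [b2@7:R b1@8:L b4@9:R b3@10:L b5@11:R]
Beat 7 (R): throw ball2 h=6 -> lands@13:R; in-air after throw: [b1@8:L b4@9:R b3@10:L b5@11:R b2@13:R]
Beat 8 (L): throw ball1 h=4 -> lands@12:L; in-air after throw: [b4@9:R b3@10:L b5@11:R b1@12:L b2@13:R]
Beat 9 (R): throw ball4 h=6 -> lands@15:R; in-air after throw: [b3@10:L b5@11:R b1@12:L b2@13:R b4@15:R]
Beat 10 (L): throw ball3 h=4 -> lands@14:L; in-air after throw: [b5@11:R b1@12:L b2@13:R b3@14:L b4@15:R]
Beat 11 (R): throw ball5 h=6 -> lands@17:R; in-air after throw: [b1@12:L b2@13:R b3@14:L b4@15:R b5@17:R]
Beat 12 (L): throw ball1 h=4 -> lands@16:L; in-air after throw: [b2@13:R b3@14:L b4@15:R b1@16:L b5@17:R]
Beat 13 (R): throw ball2 h=6 -> lands@19:R; in-air after throw: [b3@14:L b4@15:R b1@16:L b5@17:R b2@19:R]
Ball 2: thrown@1 h=6 -> first land @7; rethrown@7 h=6 -> second land @13

Answer: 7 13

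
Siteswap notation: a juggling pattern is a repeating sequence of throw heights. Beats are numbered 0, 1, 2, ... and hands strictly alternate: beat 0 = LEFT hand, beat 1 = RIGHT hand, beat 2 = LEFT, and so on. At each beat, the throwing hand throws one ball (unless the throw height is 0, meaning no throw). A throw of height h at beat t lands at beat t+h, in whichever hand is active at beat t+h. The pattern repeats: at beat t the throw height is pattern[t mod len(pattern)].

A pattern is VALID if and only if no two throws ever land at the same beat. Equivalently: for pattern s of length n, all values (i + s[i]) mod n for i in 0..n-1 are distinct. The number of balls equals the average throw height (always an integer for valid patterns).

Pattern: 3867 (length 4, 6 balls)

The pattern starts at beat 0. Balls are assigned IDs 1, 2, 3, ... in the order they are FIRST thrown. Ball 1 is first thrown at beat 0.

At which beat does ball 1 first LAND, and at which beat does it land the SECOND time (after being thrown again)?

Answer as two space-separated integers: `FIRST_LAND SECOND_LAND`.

Answer: 3 10

Derivation:
Beat 0 (L): throw ball1 h=3 -> lands@3:R; in-air after throw: [b1@3:R]
Beat 1 (R): throw ball2 h=8 -> lands@9:R; in-air after throw: [b1@3:R b2@9:R]
Beat 2 (L): throw ball3 h=6 -> lands@8:L; in-air after throw: [b1@3:R b3@8:L b2@9:R]
Beat 3 (R): throw ball1 h=7 -> lands@10:L; in-air after throw: [b3@8:L b2@9:R b1@10:L]
Beat 4 (L): throw ball4 h=3 -> lands@7:R; in-air after throw: [b4@7:R b3@8:L b2@9:R b1@10:L]
Beat 5 (R): throw ball5 h=8 -> lands@13:R; in-air after throw: [b4@7:R b3@8:L b2@9:R b1@10:L b5@13:R]
Beat 6 (L): throw ball6 h=6 -> lands@12:L; in-air after throw: [b4@7:R b3@8:L b2@9:R b1@10:L b6@12:L b5@13:R]
Beat 7 (R): throw ball4 h=7 -> lands@14:L; in-air after throw: [b3@8:L b2@9:R b1@10:L b6@12:L b5@13:R b4@14:L]
Beat 8 (L): throw ball3 h=3 -> lands@11:R; in-air after throw: [b2@9:R b1@10:L b3@11:R b6@12:L b5@13:R b4@14:L]
Beat 9 (R): throw ball2 h=8 -> lands@17:R; in-air after throw: [b1@10:L b3@11:R b6@12:L b5@13:R b4@14:L b2@17:R]
Beat 10 (L): throw ball1 h=6 -> lands@16:L; in-air after throw: [b3@11:R b6@12:L b5@13:R b4@14:L b1@16:L b2@17:R]
Ball 1: thrown@0 h=3 -> first land @3; rethrown@3 h=7 -> second land @10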